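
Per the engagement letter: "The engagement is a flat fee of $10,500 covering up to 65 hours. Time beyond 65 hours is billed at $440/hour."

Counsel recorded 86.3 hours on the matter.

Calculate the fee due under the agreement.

Flat fee: $10,500.00
Excess hours: 86.3 − 65 = 21.3
Overrun: 21.3 × $440 = $9,372.00
Total: $10,500.00 + $9,372.00 = $19,872.00

$19,872.00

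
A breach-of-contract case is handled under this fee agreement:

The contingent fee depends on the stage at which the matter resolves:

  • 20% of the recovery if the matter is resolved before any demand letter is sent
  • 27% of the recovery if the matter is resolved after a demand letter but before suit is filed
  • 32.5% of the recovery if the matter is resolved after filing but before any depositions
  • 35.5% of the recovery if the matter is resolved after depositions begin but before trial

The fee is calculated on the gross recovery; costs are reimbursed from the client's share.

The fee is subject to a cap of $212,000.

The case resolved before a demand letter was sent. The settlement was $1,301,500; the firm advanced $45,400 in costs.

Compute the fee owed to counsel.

Fee base is the gross recovery, $1,301,500; costs are reimbursed separately.
The matter resolved before a demand letter was sent, so the 20% rate applies.
$1,301,500 × 20% = $260,300.00
$260,300.00 exceeds the $212,000 cap, so the fee is capped at $212,000.00.

$212,000.00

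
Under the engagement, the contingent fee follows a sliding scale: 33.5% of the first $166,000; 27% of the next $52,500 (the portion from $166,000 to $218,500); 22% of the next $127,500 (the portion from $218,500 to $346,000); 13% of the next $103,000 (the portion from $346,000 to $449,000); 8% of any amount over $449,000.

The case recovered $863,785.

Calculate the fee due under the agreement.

$144,407.80

First $166,000 at 33.5% = $55,610.00
Next $52,500 at 27% = $14,175.00
Next $127,500 at 22% = $28,050.00
Next $103,000 at 13% = $13,390.00
Remaining $414,785 at 8% = $33,182.80
Fee: $55,610.00 + $14,175.00 + $28,050.00 + $13,390.00 + $33,182.80 = $144,407.80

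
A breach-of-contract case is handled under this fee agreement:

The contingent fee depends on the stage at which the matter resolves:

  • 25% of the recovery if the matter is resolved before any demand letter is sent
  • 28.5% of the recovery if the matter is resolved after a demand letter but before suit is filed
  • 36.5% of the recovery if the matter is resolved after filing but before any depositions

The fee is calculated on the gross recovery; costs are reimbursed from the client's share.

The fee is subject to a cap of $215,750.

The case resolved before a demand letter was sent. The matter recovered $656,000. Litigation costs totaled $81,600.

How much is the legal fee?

Fee base is the gross recovery, $656,000; costs are reimbursed separately.
The matter resolved before a demand letter was sent, so the 25% rate applies.
$656,000 × 25% = $164,000.00
$164,000.00 is under the $215,750 cap.

$164,000.00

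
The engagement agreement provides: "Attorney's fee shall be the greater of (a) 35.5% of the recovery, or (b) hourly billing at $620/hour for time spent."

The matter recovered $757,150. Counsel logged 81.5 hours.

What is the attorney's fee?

$268,788.25

(a) 35.5% of $757,150 = $268,788.25
(b) 81.5 × $620 = $50,530.00
The greater is (a): $268,788.25.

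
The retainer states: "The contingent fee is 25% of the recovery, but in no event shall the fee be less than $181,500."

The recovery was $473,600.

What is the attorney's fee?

25% of $473,600 = $118,400.00
That is below the $181,500 minimum, so the minimum applies.

$181,500.00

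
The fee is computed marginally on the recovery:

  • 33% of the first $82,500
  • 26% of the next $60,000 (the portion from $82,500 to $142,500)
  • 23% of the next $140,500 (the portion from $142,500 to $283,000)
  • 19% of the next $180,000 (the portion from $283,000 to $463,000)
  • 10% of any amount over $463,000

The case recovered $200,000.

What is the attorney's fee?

First $82,500 at 33% = $27,225.00
Next $60,000 at 26% = $15,600.00
Remaining $57,500 at 23% = $13,225.00
Fee: $27,225.00 + $15,600.00 + $13,225.00 = $56,050.00

$56,050.00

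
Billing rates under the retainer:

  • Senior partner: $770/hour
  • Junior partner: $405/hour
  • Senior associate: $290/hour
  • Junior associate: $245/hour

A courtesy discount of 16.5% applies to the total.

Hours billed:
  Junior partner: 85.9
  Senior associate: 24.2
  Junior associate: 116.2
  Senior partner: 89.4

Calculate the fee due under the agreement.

Senior partner: 89.4 × $770 = $68,838.00
Junior partner: 85.9 × $405 = $34,789.50
Senior associate: 24.2 × $290 = $7,018.00
Junior associate: 116.2 × $245 = $28,469.00
Subtotal: $139,114.50
Less 16.5% discount: −$22,953.89
Total: $139,114.50 − $22,953.89 = $116,160.61

$116,160.61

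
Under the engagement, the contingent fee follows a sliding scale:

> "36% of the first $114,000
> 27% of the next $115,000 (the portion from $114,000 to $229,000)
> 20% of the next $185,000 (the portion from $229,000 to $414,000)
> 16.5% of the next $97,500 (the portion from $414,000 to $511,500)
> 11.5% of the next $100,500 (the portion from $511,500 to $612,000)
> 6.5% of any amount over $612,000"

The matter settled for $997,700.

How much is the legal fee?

$161,805.50

First $114,000 at 36% = $41,040.00
Next $115,000 at 27% = $31,050.00
Next $185,000 at 20% = $37,000.00
Next $97,500 at 16.5% = $16,087.50
Next $100,500 at 11.5% = $11,557.50
Remaining $385,700 at 6.5% = $25,070.50
Fee: $41,040.00 + $31,050.00 + $37,000.00 + $16,087.50 + $11,557.50 + $25,070.50 = $161,805.50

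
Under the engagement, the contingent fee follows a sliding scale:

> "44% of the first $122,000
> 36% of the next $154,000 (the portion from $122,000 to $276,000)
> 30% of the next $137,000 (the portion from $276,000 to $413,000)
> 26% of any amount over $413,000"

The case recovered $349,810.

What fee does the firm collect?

First $122,000 at 44% = $53,680.00
Next $154,000 at 36% = $55,440.00
Remaining $73,810 at 30% = $22,143.00
Fee: $53,680.00 + $55,440.00 + $22,143.00 = $131,263.00

$131,263.00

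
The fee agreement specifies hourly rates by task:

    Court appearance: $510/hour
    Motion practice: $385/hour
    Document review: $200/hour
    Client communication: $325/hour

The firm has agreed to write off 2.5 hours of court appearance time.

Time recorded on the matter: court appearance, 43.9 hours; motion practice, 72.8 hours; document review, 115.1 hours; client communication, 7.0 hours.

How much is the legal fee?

$74,437.00

Court appearance: 43.9 × $510 = $22,389.00
Motion practice: 72.8 × $385 = $28,028.00
Document review: 115.1 × $200 = $23,020.00
Client communication: 7.0 × $325 = $2,275.00
Subtotal: $75,712.00
Write-off: 2.5 × $510 = $1,275.00
Total: $75,712.00 − $1,275.00 = $74,437.00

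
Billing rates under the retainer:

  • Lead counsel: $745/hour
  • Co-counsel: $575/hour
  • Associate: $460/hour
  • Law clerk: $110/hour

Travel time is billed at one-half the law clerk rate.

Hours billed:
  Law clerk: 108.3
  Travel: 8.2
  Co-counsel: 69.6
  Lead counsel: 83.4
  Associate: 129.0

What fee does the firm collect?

$173,857.00

Lead counsel: 83.4 × $745 = $62,133.00
Co-counsel: 69.6 × $575 = $40,020.00
Associate: 129.0 × $460 = $59,340.00
Law clerk: 108.3 × $110 = $11,913.00
Subtotal: $62,133.00 + $40,020.00 + $59,340.00 + $11,913.00 = $173,406.00
Travel: 8.2 × ($110 ÷ 2) = 8.2 × $55.00 = $451.00
Total: $173,406.00 + $451.00 = $173,857.00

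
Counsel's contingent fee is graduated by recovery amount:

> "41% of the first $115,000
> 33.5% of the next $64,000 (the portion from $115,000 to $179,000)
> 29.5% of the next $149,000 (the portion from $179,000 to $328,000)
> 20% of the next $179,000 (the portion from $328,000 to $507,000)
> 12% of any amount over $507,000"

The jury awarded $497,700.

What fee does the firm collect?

First $115,000 at 41% = $47,150.00
Next $64,000 at 33.5% = $21,440.00
Next $149,000 at 29.5% = $43,955.00
Remaining $169,700 at 20% = $33,940.00
Fee: $47,150.00 + $21,440.00 + $43,955.00 + $33,940.00 = $146,485.00

$146,485.00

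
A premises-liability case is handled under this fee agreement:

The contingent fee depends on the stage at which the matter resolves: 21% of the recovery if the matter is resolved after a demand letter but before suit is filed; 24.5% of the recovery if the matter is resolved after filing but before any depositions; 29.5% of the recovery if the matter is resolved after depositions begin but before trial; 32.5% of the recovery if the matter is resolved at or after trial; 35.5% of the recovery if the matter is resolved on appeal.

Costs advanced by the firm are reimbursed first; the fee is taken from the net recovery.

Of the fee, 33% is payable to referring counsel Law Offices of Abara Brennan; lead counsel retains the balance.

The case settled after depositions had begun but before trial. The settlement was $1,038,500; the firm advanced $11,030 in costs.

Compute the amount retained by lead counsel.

Fee base (net of costs): $1,038,500 − $11,030 = $1,027,470
The matter settled after depositions had begun but before trial, so the 29.5% rate applies.
$1,027,470 × 29.5% = $303,103.65
Referral share: 33% of $303,103.65 = $100,024.20; lead counsel retains $303,103.65 − $100,024.20 = $203,079.45.

$203,079.45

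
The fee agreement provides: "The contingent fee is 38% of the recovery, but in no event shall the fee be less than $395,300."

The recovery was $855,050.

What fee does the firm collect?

$395,300.00

38% of $855,050 = $324,919.00
That is below the $395,300 minimum, so the minimum applies.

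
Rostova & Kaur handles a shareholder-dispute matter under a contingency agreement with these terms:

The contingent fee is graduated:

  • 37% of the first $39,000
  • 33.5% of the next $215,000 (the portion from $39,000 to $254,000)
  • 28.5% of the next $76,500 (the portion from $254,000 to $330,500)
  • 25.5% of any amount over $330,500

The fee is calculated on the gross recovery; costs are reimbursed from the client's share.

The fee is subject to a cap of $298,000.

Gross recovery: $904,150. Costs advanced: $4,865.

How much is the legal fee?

Fee base is the gross recovery, $904,150; costs are reimbursed separately.
First $39,000 at 37% = $14,430.00
Next $215,000 at 33.5% = $72,025.00
Next $76,500 at 28.5% = $21,802.50
Remaining $573,650 at 25.5% = $146,280.75
Fee: $14,430.00 + $72,025.00 + $21,802.50 + $146,280.75 = $254,538.25
$254,538.25 is under the $298,000 cap.

$254,538.25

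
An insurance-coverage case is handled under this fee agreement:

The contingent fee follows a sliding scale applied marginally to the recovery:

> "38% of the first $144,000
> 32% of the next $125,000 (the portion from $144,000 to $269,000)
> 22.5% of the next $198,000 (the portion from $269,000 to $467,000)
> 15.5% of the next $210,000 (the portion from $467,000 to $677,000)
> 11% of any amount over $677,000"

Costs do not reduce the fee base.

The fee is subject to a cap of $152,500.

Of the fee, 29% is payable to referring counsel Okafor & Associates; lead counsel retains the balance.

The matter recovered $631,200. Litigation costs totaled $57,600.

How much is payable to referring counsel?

Fee base is the gross recovery, $631,200; costs are reimbursed separately.
First $144,000 at 38% = $54,720.00
Next $125,000 at 32% = $40,000.00
Next $198,000 at 22.5% = $44,550.00
Remaining $164,200 at 15.5% = $25,451.00
Fee: $54,720.00 + $40,000.00 + $44,550.00 + $25,451.00 = $164,721.00
$164,721.00 exceeds the $152,500 cap, so the fee is capped at $152,500.00.
Referral share: 29% of $152,500.00 = $44,225.00; lead counsel retains $152,500.00 − $44,225.00 = $108,275.00.

$44,225.00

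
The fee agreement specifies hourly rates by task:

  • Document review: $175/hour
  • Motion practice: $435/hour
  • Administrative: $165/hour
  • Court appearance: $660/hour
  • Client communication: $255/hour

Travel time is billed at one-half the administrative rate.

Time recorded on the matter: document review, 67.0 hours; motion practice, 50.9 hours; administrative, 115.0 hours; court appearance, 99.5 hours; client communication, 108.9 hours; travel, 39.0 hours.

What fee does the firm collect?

Document review: 67.0 × $175 = $11,725.00
Motion practice: 50.9 × $435 = $22,141.50
Administrative: 115.0 × $165 = $18,975.00
Court appearance: 99.5 × $660 = $65,670.00
Client communication: 108.9 × $255 = $27,769.50
Subtotal: $11,725.00 + $22,141.50 + $18,975.00 + $65,670.00 + $27,769.50 = $146,281.00
Travel: 39.0 × ($165 ÷ 2) = 39.0 × $82.50 = $3,217.50
Total: $146,281.00 + $3,217.50 = $149,498.50

$149,498.50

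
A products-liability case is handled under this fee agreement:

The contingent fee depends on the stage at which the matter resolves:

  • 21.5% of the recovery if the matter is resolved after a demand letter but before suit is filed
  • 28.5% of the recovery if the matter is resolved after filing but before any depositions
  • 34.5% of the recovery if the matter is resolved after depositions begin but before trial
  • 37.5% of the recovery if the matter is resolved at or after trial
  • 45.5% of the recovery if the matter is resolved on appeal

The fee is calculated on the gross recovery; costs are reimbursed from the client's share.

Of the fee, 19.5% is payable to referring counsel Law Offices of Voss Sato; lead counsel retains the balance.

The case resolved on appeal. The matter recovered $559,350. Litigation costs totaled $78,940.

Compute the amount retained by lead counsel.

Fee base is the gross recovery, $559,350; costs are reimbursed separately.
The matter resolved on appeal, so the 45.5% rate applies.
$559,350 × 45.5% = $254,504.25
Referral share: 19.5% of $254,504.25 = $49,628.33; lead counsel retains $254,504.25 − $49,628.33 = $204,875.92.

$204,875.92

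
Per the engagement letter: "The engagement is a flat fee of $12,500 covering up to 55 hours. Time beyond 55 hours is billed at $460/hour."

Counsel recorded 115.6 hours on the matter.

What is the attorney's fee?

$40,376.00

Flat fee: $12,500.00
Excess hours: 115.6 − 55 = 60.6
Overrun: 60.6 × $460 = $27,876.00
Total: $12,500.00 + $27,876.00 = $40,376.00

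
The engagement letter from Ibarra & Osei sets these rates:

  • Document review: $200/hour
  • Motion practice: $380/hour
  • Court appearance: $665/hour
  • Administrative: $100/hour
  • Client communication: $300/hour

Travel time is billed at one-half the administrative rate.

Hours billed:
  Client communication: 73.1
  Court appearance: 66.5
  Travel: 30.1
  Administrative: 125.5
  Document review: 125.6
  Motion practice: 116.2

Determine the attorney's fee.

Document review: 125.6 × $200 = $25,120.00
Motion practice: 116.2 × $380 = $44,156.00
Court appearance: 66.5 × $665 = $44,222.50
Administrative: 125.5 × $100 = $12,550.00
Client communication: 73.1 × $300 = $21,930.00
Subtotal: $25,120.00 + $44,156.00 + $44,222.50 + $12,550.00 + $21,930.00 = $147,978.50
Travel: 30.1 × ($100 ÷ 2) = 30.1 × $50.00 = $1,505.00
Total: $147,978.50 + $1,505.00 = $149,483.50

$149,483.50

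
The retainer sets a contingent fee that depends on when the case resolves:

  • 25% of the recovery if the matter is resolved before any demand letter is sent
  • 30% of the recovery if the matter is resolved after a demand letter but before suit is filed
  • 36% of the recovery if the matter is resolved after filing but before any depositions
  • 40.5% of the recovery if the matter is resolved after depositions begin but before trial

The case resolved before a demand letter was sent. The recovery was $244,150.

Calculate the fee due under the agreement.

$61,037.50

The matter resolved before a demand letter was sent, so the 25% rate applies.
$244,150 × 25% = $61,037.50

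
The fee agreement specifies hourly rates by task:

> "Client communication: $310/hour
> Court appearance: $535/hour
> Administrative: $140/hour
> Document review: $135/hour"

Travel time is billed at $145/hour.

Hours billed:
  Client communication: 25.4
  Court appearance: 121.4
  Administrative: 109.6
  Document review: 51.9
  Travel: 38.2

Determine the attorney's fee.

$100,712.50

Client communication: 25.4 × $310 = $7,874.00
Court appearance: 121.4 × $535 = $64,949.00
Administrative: 109.6 × $140 = $15,344.00
Document review: 51.9 × $135 = $7,006.50
Subtotal: $7,874.00 + $64,949.00 + $15,344.00 + $7,006.50 = $95,173.50
Travel: 38.2 × $145 = $5,539.00
Total: $95,173.50 + $5,539.00 = $100,712.50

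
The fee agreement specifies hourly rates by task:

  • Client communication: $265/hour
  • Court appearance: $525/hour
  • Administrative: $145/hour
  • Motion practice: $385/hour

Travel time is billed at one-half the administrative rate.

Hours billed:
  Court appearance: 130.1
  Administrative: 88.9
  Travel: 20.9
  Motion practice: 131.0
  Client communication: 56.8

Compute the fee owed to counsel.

Client communication: 56.8 × $265 = $15,052.00
Court appearance: 130.1 × $525 = $68,302.50
Administrative: 88.9 × $145 = $12,890.50
Motion practice: 131.0 × $385 = $50,435.00
Subtotal: $15,052.00 + $68,302.50 + $12,890.50 + $50,435.00 = $146,680.00
Travel: 20.9 × ($145 ÷ 2) = 20.9 × $72.50 = $1,515.25
Total: $146,680.00 + $1,515.25 = $148,195.25

$148,195.25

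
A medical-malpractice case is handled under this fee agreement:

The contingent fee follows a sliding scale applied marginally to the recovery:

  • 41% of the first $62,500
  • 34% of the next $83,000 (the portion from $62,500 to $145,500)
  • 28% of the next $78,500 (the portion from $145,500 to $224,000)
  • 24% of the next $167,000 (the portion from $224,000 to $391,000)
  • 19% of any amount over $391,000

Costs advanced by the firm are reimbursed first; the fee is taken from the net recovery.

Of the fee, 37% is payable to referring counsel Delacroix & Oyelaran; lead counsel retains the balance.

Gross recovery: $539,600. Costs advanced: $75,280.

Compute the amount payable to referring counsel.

Fee base (net of costs): $539,600 − $75,280 = $464,320
First $62,500 at 41% = $25,625.00
Next $83,000 at 34% = $28,220.00
Next $78,500 at 28% = $21,980.00
Next $167,000 at 24% = $40,080.00
Remaining $73,320 at 19% = $13,930.80
Fee: $25,625.00 + $28,220.00 + $21,980.00 + $40,080.00 + $13,930.80 = $129,835.80
Referral share: 37% of $129,835.80 = $48,039.25; lead counsel retains $129,835.80 − $48,039.25 = $81,796.55.

$48,039.25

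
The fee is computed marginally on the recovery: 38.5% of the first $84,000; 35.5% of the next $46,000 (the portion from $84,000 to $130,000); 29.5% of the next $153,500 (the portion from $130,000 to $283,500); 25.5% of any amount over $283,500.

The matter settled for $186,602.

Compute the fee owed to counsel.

$65,367.59

First $84,000 at 38.5% = $32,340.00
Next $46,000 at 35.5% = $16,330.00
Remaining $56,602 at 29.5% = $16,697.59
Fee: $32,340.00 + $16,330.00 + $16,697.59 = $65,367.59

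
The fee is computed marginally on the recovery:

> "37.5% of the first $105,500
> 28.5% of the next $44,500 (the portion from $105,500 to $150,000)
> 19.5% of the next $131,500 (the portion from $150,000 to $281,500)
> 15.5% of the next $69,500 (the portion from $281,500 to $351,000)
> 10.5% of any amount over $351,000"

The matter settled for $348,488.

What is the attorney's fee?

First $105,500 at 37.5% = $39,562.50
Next $44,500 at 28.5% = $12,682.50
Next $131,500 at 19.5% = $25,642.50
Remaining $66,988 at 15.5% = $10,383.14
Fee: $39,562.50 + $12,682.50 + $25,642.50 + $10,383.14 = $88,270.64

$88,270.64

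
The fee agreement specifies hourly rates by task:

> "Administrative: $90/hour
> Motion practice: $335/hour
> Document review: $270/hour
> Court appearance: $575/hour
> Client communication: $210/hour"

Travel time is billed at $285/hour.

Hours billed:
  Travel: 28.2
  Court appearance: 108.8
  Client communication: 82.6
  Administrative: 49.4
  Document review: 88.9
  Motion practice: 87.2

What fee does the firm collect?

$145,604.00

Administrative: 49.4 × $90 = $4,446.00
Motion practice: 87.2 × $335 = $29,212.00
Document review: 88.9 × $270 = $24,003.00
Court appearance: 108.8 × $575 = $62,560.00
Client communication: 82.6 × $210 = $17,346.00
Subtotal: $4,446.00 + $29,212.00 + $24,003.00 + $62,560.00 + $17,346.00 = $137,567.00
Travel: 28.2 × $285 = $8,037.00
Total: $137,567.00 + $8,037.00 = $145,604.00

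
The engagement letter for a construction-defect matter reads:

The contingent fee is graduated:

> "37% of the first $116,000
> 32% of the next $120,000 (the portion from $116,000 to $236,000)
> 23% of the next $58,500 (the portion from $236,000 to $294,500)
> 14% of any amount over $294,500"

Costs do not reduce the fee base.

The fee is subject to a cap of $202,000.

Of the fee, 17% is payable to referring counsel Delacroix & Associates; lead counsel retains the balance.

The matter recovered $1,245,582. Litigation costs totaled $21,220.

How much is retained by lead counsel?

Fee base is the gross recovery, $1,245,582; costs are reimbursed separately.
First $116,000 at 37% = $42,920.00
Next $120,000 at 32% = $38,400.00
Next $58,500 at 23% = $13,455.00
Remaining $951,082 at 14% = $133,151.48
Fee: $42,920.00 + $38,400.00 + $13,455.00 + $133,151.48 = $227,926.48
$227,926.48 exceeds the $202,000 cap, so the fee is capped at $202,000.00.
Referral share: 17% of $202,000.00 = $34,340.00; lead counsel retains $202,000.00 − $34,340.00 = $167,660.00.

$167,660.00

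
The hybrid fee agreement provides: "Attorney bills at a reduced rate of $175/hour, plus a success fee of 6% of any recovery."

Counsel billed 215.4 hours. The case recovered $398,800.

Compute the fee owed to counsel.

$61,623.00

Hourly: 215.4 × $175 = $37,695.00
Success fee: 6% of $398,800 = $23,928.00
Total: $37,695.00 + $23,928.00 = $61,623.00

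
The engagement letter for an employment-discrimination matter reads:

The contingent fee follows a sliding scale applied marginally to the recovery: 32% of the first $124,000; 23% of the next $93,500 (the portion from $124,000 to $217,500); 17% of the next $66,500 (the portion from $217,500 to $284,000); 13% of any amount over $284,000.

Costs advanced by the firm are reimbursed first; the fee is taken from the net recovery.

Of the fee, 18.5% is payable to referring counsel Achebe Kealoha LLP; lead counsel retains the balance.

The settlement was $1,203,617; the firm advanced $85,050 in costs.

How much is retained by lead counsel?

Fee base (net of costs): $1,203,617 − $85,050 = $1,118,567
First $124,000 at 32% = $39,680.00
Next $93,500 at 23% = $21,505.00
Next $66,500 at 17% = $11,305.00
Remaining $834,567 at 13% = $108,493.71
Fee: $39,680.00 + $21,505.00 + $11,305.00 + $108,493.71 = $180,983.71
Referral share: 18.5% of $180,983.71 = $33,481.99; lead counsel retains $180,983.71 − $33,481.99 = $147,501.72.

$147,501.72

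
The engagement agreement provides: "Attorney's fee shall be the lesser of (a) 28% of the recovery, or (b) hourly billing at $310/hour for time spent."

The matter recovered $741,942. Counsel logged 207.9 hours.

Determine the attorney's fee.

$64,449.00

(a) 28% of $741,942 = $207,743.76
(b) 207.9 × $310 = $64,449.00
The lesser is (b): $64,449.00.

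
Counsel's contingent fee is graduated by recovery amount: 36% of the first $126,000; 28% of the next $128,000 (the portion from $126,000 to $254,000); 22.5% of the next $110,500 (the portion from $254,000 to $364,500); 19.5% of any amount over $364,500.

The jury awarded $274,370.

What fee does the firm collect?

$85,783.25

First $126,000 at 36% = $45,360.00
Next $128,000 at 28% = $35,840.00
Remaining $20,370 at 22.5% = $4,583.25
Fee: $45,360.00 + $35,840.00 + $4,583.25 = $85,783.25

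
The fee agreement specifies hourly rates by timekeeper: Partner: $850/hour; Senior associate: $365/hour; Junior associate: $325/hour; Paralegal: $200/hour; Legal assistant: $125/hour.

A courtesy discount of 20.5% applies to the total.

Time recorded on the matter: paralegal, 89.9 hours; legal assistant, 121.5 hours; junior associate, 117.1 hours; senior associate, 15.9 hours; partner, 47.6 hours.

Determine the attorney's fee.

Partner: 47.6 × $850 = $40,460.00
Senior associate: 15.9 × $365 = $5,803.50
Junior associate: 117.1 × $325 = $38,057.50
Paralegal: 89.9 × $200 = $17,980.00
Legal assistant: 121.5 × $125 = $15,187.50
Subtotal: $117,488.50
Less 20.5% discount: −$24,085.14
Total: $117,488.50 − $24,085.14 = $93,403.36

$93,403.36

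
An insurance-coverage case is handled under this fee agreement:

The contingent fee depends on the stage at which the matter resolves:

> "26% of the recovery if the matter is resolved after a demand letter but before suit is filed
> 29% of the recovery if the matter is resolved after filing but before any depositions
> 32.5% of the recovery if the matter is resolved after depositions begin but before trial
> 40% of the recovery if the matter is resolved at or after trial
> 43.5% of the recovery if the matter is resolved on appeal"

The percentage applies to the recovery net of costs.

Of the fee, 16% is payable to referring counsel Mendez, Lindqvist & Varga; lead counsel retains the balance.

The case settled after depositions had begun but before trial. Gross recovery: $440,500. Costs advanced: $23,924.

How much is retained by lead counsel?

$113,725.25

Fee base (net of costs): $440,500 − $23,924 = $416,576
The matter settled after depositions had begun but before trial, so the 32.5% rate applies.
$416,576 × 32.5% = $135,387.20
Referral share: 16% of $135,387.20 = $21,661.95; lead counsel retains $135,387.20 − $21,661.95 = $113,725.25.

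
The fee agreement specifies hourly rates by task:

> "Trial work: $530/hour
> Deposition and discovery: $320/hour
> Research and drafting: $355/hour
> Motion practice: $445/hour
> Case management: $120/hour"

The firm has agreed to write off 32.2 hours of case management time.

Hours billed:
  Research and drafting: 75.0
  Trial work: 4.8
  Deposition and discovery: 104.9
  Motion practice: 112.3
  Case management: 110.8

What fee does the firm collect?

Trial work: 4.8 × $530 = $2,544.00
Deposition and discovery: 104.9 × $320 = $33,568.00
Research and drafting: 75.0 × $355 = $26,625.00
Motion practice: 112.3 × $445 = $49,973.50
Case management: 110.8 × $120 = $13,296.00
Subtotal: $126,006.50
Write-off: 32.2 × $120 = $3,864.00
Total: $126,006.50 − $3,864.00 = $122,142.50

$122,142.50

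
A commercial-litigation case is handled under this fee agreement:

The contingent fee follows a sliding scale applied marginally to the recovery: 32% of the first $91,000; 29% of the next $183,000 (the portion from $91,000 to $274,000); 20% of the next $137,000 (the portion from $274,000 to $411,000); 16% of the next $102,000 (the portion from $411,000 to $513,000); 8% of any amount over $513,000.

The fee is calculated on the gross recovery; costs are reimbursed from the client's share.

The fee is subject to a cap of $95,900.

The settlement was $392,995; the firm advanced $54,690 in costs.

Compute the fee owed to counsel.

$95,900.00

Fee base is the gross recovery, $392,995; costs are reimbursed separately.
First $91,000 at 32% = $29,120.00
Next $183,000 at 29% = $53,070.00
Remaining $118,995 at 20% = $23,799.00
Fee: $29,120.00 + $53,070.00 + $23,799.00 = $105,989.00
$105,989.00 exceeds the $95,900 cap, so the fee is capped at $95,900.00.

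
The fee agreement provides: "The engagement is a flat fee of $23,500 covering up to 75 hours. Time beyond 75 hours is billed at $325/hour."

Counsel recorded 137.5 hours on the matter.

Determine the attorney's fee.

$43,812.50

Flat fee: $23,500.00
Excess hours: 137.5 − 75 = 62.5
Overrun: 62.5 × $325 = $20,312.50
Total: $23,500.00 + $20,312.50 = $43,812.50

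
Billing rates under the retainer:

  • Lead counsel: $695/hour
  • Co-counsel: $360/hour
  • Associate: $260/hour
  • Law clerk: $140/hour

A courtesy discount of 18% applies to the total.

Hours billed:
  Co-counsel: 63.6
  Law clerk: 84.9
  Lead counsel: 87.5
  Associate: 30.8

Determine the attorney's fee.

$84,954.05

Lead counsel: 87.5 × $695 = $60,812.50
Co-counsel: 63.6 × $360 = $22,896.00
Associate: 30.8 × $260 = $8,008.00
Law clerk: 84.9 × $140 = $11,886.00
Subtotal: $103,602.50
Less 18% discount: −$18,648.45
Total: $103,602.50 − $18,648.45 = $84,954.05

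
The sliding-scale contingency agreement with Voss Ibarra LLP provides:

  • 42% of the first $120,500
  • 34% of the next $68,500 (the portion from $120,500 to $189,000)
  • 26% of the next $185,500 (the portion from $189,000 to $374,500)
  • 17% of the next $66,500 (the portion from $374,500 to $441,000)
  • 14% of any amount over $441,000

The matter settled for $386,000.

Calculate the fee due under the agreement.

$124,085.00

First $120,500 at 42% = $50,610.00
Next $68,500 at 34% = $23,290.00
Next $185,500 at 26% = $48,230.00
Remaining $11,500 at 17% = $1,955.00
Fee: $50,610.00 + $23,290.00 + $48,230.00 + $1,955.00 = $124,085.00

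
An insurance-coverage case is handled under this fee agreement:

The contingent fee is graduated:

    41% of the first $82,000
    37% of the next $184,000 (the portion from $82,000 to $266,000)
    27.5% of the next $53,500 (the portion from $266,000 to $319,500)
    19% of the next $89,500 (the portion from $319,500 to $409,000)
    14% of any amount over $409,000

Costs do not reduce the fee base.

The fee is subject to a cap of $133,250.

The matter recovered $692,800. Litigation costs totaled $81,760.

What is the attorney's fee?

$133,250.00

Fee base is the gross recovery, $692,800; costs are reimbursed separately.
First $82,000 at 41% = $33,620.00
Next $184,000 at 37% = $68,080.00
Next $53,500 at 27.5% = $14,712.50
Next $89,500 at 19% = $17,005.00
Remaining $283,800 at 14% = $39,732.00
Fee: $33,620.00 + $68,080.00 + $14,712.50 + $17,005.00 + $39,732.00 = $173,149.50
$173,149.50 exceeds the $133,250 cap, so the fee is capped at $133,250.00.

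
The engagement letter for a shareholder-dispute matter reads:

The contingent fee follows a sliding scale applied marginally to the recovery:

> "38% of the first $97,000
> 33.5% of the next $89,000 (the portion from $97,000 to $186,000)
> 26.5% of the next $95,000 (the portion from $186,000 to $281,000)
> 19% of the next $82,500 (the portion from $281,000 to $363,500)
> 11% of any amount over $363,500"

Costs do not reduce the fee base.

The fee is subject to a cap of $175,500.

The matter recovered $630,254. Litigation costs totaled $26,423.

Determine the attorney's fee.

$136,867.94

Fee base is the gross recovery, $630,254; costs are reimbursed separately.
First $97,000 at 38% = $36,860.00
Next $89,000 at 33.5% = $29,815.00
Next $95,000 at 26.5% = $25,175.00
Next $82,500 at 19% = $15,675.00
Remaining $266,754 at 11% = $29,342.94
Fee: $36,860.00 + $29,815.00 + $25,175.00 + $15,675.00 + $29,342.94 = $136,867.94
$136,867.94 is under the $175,500 cap.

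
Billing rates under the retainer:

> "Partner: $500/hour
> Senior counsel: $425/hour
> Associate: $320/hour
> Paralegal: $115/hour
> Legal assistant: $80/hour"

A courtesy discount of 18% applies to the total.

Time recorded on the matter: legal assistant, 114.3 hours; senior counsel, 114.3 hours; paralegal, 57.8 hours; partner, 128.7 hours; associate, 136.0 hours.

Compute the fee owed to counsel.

Partner: 128.7 × $500 = $64,350.00
Senior counsel: 114.3 × $425 = $48,577.50
Associate: 136.0 × $320 = $43,520.00
Paralegal: 57.8 × $115 = $6,647.00
Legal assistant: 114.3 × $80 = $9,144.00
Subtotal: $172,238.50
Less 18% discount: −$31,002.93
Total: $172,238.50 − $31,002.93 = $141,235.57

$141,235.57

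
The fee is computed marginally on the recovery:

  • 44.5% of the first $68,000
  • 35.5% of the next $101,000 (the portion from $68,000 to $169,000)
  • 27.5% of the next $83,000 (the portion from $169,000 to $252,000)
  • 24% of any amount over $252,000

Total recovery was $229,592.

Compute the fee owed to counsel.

First $68,000 at 44.5% = $30,260.00
Next $101,000 at 35.5% = $35,855.00
Remaining $60,592 at 27.5% = $16,662.80
Fee: $30,260.00 + $35,855.00 + $16,662.80 = $82,777.80

$82,777.80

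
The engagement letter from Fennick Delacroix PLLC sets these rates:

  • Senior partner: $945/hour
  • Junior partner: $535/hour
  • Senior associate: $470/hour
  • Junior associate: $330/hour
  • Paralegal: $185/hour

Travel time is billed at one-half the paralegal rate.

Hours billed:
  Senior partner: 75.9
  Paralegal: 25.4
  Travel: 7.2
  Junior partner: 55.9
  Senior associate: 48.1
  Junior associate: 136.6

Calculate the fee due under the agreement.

Senior partner: 75.9 × $945 = $71,725.50
Junior partner: 55.9 × $535 = $29,906.50
Senior associate: 48.1 × $470 = $22,607.00
Junior associate: 136.6 × $330 = $45,078.00
Paralegal: 25.4 × $185 = $4,699.00
Subtotal: $71,725.50 + $29,906.50 + $22,607.00 + $45,078.00 + $4,699.00 = $174,016.00
Travel: 7.2 × ($185 ÷ 2) = 7.2 × $92.50 = $666.00
Total: $174,016.00 + $666.00 = $174,682.00

$174,682.00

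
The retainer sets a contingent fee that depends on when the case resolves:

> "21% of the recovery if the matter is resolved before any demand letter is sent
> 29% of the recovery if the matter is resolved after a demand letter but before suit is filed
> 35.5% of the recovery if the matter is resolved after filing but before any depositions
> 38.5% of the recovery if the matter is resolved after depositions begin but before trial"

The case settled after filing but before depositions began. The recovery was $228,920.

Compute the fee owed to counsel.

$81,266.60

The matter settled after filing but before depositions began, so the 35.5% rate applies.
$228,920 × 35.5% = $81,266.60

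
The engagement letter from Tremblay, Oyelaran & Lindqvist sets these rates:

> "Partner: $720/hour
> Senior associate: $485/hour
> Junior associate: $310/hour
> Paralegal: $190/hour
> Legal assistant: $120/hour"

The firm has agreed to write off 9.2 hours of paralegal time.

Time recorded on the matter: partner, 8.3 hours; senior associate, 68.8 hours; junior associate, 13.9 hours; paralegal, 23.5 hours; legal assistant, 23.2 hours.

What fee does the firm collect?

Partner: 8.3 × $720 = $5,976.00
Senior associate: 68.8 × $485 = $33,368.00
Junior associate: 13.9 × $310 = $4,309.00
Paralegal: 23.5 × $190 = $4,465.00
Legal assistant: 23.2 × $120 = $2,784.00
Subtotal: $50,902.00
Write-off: 9.2 × $190 = $1,748.00
Total: $50,902.00 − $1,748.00 = $49,154.00

$49,154.00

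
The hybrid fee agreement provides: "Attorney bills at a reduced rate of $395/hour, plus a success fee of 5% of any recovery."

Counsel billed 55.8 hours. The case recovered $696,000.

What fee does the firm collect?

$56,841.00

Hourly: 55.8 × $395 = $22,041.00
Success fee: 5% of $696,000 = $34,800.00
Total: $22,041.00 + $34,800.00 = $56,841.00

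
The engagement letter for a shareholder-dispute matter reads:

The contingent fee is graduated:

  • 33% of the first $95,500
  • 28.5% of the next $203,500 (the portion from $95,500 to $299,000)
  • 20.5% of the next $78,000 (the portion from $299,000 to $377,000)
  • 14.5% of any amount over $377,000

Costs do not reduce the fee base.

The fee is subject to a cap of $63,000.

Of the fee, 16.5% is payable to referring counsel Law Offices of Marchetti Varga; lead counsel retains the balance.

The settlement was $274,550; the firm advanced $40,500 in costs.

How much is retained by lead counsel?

Fee base is the gross recovery, $274,550; costs are reimbursed separately.
First $95,500 at 33% = $31,515.00
Remaining $179,050 at 28.5% = $51,029.25
Fee: $31,515.00 + $51,029.25 = $82,544.25
$82,544.25 exceeds the $63,000 cap, so the fee is capped at $63,000.00.
Referral share: 16.5% of $63,000.00 = $10,395.00; lead counsel retains $63,000.00 − $10,395.00 = $52,605.00.

$52,605.00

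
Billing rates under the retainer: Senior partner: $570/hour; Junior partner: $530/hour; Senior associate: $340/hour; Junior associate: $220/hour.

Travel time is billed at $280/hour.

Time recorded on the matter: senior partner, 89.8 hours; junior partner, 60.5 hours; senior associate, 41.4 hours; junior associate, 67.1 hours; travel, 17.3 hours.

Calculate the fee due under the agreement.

$116,933.00

Senior partner: 89.8 × $570 = $51,186.00
Junior partner: 60.5 × $530 = $32,065.00
Senior associate: 41.4 × $340 = $14,076.00
Junior associate: 67.1 × $220 = $14,762.00
Subtotal: $51,186.00 + $32,065.00 + $14,076.00 + $14,762.00 = $112,089.00
Travel: 17.3 × $280 = $4,844.00
Total: $112,089.00 + $4,844.00 = $116,933.00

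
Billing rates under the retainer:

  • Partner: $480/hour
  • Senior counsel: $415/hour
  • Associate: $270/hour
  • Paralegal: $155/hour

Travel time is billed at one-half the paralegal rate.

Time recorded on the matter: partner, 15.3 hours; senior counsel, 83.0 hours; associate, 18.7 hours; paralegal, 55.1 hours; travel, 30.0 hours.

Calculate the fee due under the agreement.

$57,703.50

Partner: 15.3 × $480 = $7,344.00
Senior counsel: 83.0 × $415 = $34,445.00
Associate: 18.7 × $270 = $5,049.00
Paralegal: 55.1 × $155 = $8,540.50
Subtotal: $7,344.00 + $34,445.00 + $5,049.00 + $8,540.50 = $55,378.50
Travel: 30.0 × ($155 ÷ 2) = 30.0 × $77.50 = $2,325.00
Total: $55,378.50 + $2,325.00 = $57,703.50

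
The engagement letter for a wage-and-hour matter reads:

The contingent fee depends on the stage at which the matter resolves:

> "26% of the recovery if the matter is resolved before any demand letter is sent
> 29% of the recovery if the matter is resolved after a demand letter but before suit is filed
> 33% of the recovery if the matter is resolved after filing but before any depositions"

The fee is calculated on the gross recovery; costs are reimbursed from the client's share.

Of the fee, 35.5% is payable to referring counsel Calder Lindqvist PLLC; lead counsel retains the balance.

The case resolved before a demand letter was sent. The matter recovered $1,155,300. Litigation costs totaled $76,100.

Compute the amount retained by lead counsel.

$193,743.81

Fee base is the gross recovery, $1,155,300; costs are reimbursed separately.
The matter resolved before a demand letter was sent, so the 26% rate applies.
$1,155,300 × 26% = $300,378.00
Referral share: 35.5% of $300,378.00 = $106,634.19; lead counsel retains $300,378.00 − $106,634.19 = $193,743.81.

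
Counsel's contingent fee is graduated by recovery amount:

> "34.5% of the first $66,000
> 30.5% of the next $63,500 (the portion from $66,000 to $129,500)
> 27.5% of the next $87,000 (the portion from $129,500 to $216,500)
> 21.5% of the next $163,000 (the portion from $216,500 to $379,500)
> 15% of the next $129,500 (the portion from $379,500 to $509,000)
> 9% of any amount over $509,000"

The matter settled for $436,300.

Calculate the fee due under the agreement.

$109,627.50

First $66,000 at 34.5% = $22,770.00
Next $63,500 at 30.5% = $19,367.50
Next $87,000 at 27.5% = $23,925.00
Next $163,000 at 21.5% = $35,045.00
Remaining $56,800 at 15% = $8,520.00
Fee: $22,770.00 + $19,367.50 + $23,925.00 + $35,045.00 + $8,520.00 = $109,627.50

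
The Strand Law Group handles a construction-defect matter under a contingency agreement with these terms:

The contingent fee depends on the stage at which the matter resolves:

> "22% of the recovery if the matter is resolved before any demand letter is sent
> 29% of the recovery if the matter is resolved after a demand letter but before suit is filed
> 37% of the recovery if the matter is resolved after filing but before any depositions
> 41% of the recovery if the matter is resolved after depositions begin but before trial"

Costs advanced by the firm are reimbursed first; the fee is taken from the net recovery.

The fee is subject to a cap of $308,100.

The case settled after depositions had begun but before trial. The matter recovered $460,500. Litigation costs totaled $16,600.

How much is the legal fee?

$181,999.00

Fee base (net of costs): $460,500 − $16,600 = $443,900
The matter settled after depositions had begun but before trial, so the 41% rate applies.
$443,900 × 41% = $181,999.00
$181,999.00 is under the $308,100 cap.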